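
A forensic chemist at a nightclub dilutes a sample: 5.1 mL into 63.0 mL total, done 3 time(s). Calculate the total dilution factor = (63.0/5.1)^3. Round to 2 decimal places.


Dilution factor calculation:
Single dilution = V_total / V_sample = 63.0 / 5.1 ≈ 12.352941
Number of dilutions = 3
Total DF = (63.0 / 5.1)^3 (full precision, rounded at the end) = 1885.00

1885.00


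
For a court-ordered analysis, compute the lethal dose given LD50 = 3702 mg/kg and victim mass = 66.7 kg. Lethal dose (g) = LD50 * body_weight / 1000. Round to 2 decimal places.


Lethal dose calculation:
Lethal dose = LD50 * body_weight / 1000
= 3702 * 66.7 / 1000
= 246923.4 / 1000
= 246.92 g

246.92


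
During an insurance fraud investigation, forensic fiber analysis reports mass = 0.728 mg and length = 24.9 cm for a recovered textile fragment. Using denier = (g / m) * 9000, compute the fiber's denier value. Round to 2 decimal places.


Denier calculation:
Mass in grams = 0.728 mg / 1000 = 0.000728 g
Length in meters = 24.9 cm / 100 = 0.249 m
Linear density = mass / length = 0.000728 / 0.249 = 0.00292369 g/m
Denier = (g/m) * 9000 = 0.00292369 * 9000 = 26.31

26.31


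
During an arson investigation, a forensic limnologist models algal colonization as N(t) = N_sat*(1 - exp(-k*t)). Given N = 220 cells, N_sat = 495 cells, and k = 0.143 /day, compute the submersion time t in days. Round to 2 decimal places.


PMSI from diatom colonization curve:
N / N_sat = 220 / 495 = 0.444444
1 - N/N_sat = 0.555556
ln(1 - N/N_sat) = -0.587786
t = -ln(1 - N/N_sat) / k = -(-0.587786) / 0.143 = 4.11 days

4.11


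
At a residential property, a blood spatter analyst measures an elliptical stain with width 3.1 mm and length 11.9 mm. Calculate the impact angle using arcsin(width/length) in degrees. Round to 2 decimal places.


Blood spatter impact angle calculation:
width / length = 3.1 / 11.9 = 0.260504
angle = arcsin(0.260504)
angle = 15.10 degrees

15.10


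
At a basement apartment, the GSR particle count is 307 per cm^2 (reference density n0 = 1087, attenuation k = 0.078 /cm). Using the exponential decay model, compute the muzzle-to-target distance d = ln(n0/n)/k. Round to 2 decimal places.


GSR distance calculation:
n0/n = 1087 / 307 = 3.540717
ln(n0/n) = 1.264329
d = 1.264329 / 0.078 = 16.21 cm

16.21


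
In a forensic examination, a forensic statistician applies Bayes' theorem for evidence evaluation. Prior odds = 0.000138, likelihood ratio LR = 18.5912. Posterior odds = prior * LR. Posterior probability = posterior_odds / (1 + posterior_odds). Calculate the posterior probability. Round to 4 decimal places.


Bayesian evidence evaluation:
Posterior odds = prior_odds * LR = 0.000138 * 18.5912 = 0.002565586
Posterior probability = posterior_odds / (1 + posterior_odds)
= 0.002565586 / (1 + 0.002565586)
= 0.002565586 / 1.002565586
= 0.0026

0.0026


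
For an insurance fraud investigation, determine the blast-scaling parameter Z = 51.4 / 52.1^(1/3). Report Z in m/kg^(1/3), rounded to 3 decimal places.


Scaled distance calculation:
W^(1/3) = 52.1^(1/3) = 3.734902
Z = R / W^(1/3) = 51.4 / 3.734902
Z = 13.762 m/kg^(1/3)

13.762


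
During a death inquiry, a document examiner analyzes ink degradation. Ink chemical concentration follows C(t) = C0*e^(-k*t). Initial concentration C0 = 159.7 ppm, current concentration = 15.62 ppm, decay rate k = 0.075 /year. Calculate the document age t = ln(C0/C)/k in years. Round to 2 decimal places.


Document age estimation:
C0/C = 159.7 / 15.62 = 10.224072
ln(C0/C) = 2.324745
t = 2.324745 / 0.075 = 31.00 years

31.00


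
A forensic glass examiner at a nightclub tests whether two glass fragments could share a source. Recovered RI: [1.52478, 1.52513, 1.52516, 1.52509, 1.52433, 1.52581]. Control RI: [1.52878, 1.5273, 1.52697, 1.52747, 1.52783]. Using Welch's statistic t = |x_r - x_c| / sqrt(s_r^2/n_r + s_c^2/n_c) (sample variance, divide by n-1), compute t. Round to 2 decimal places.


Welch's t-criterion for glass RI comparison:
Recovered mean = sum / n_r = 9.1503 / 6 = 1.52505
Control mean = sum / n_c = 7.63835 / 5 = 1.52767
Recovered sample variance s_r^2 = 2.378e-07
Control sample variance s_c^2 = 4.8115e-07
Welch SE (unpooled) = sqrt(s_r^2/n_r + s_c^2/n_c) = sqrt(3.96333e-08 + 9.623e-08) = sqrt(1.35863e-07) = 0.000368596
|mean_r - mean_c| = 0.00262
t = 0.00262 / 0.000368596 = 7.11

7.11


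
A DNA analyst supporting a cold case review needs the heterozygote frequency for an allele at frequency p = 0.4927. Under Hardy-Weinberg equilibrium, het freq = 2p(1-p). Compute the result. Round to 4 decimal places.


Hardy-Weinberg heterozygote frequency:
q = 1 - p = 1 - 0.4927 = 0.5073
2pq = 2 * 0.4927 * 0.5073 = 0.4999

0.4999


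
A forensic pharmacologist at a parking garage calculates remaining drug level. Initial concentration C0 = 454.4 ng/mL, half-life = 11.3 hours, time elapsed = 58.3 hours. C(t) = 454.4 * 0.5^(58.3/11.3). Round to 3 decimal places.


Drug concentration decay:
Number of half-lives = t / t_half = 58.3 / 11.3 = 5.159292
Decay factor = 0.5^5.159292 = 0.02798326
C(t) = 454.4 * 0.02798326 = 12.716 ng/mL

12.716


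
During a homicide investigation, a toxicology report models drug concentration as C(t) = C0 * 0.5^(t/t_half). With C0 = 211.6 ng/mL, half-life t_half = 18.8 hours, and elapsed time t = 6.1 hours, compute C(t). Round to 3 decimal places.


Drug concentration decay:
Number of half-lives = t / t_half = 6.1 / 18.8 = 0.324468
Decay factor = 0.5^0.324468 = 0.79859282
C(t) = 211.6 * 0.79859282 = 168.982 ng/mL

168.982


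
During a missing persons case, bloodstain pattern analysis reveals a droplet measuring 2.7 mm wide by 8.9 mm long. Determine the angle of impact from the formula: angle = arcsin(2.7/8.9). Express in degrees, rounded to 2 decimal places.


Blood spatter impact angle calculation:
width / length = 2.7 / 8.9 = 0.303371
angle = arcsin(0.303371)
angle = 17.66 degrees

17.66


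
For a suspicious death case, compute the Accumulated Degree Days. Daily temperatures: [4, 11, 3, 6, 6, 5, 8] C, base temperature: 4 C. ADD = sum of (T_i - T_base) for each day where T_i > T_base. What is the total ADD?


Computing ADD day by day:
Day 1: max(0, 4 - 4) = 0
Day 2: max(0, 11 - 4) = 7
Day 3: max(0, 3 - 4) = 0
Day 4: max(0, 6 - 4) = 2
Day 5: max(0, 6 - 4) = 2
Day 6: max(0, 5 - 4) = 1
Day 7: max(0, 8 - 4) = 4
Total ADD = 16

16


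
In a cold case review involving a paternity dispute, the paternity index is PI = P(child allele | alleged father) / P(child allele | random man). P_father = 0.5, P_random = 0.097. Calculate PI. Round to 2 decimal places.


Paternity Index calculation:
PI = P(allele|father) / P(allele|random)
PI = 0.5 / 0.097
PI = 5.15

5.15


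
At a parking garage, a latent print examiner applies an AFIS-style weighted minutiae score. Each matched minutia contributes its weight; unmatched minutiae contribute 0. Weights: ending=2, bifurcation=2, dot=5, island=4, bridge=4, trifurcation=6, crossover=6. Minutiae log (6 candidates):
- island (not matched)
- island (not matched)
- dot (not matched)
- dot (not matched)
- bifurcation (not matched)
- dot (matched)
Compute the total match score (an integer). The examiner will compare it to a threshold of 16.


Weighted minutiae match score:
  island: not matched, +0
  island: not matched, +0
  dot: not matched, +0
  dot: not matched, +0
  bifurcation: not matched, +0
  dot: matched, +5 (running total 5)
Total score = 5
Threshold = 16; verdict = inconclusive

5


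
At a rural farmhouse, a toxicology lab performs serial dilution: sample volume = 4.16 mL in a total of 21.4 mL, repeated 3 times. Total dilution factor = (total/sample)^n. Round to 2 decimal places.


Dilution factor calculation:
Single dilution = V_total / V_sample = 21.4 / 4.16 ≈ 5.144231
Number of dilutions = 3
Total DF = (21.4 / 4.16)^3 (full precision, rounded at the end) = 136.13

136.13


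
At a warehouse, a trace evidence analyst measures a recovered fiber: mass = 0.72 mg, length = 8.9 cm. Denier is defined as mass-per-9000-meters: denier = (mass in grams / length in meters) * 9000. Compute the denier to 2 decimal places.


Denier calculation:
Mass in grams = 0.72 mg / 1000 = 0.00072 g
Length in meters = 8.9 cm / 100 = 0.089 m
Linear density = mass / length = 0.00072 / 0.089 = 0.00808989 g/m
Denier = (g/m) * 9000 = 0.00808989 * 9000 = 72.81

72.81


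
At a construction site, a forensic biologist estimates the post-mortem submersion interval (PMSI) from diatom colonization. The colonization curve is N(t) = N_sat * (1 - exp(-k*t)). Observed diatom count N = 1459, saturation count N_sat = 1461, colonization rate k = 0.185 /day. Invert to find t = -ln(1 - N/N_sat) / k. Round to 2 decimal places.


PMSI from diatom colonization curve:
N / N_sat = 1459 / 1461 = 0.998631
1 - N/N_sat = 0.001369
ln(1 - N/N_sat) = -6.593675
t = -ln(1 - N/N_sat) / k = -(-6.593675) / 0.185 = 35.64 days

35.64


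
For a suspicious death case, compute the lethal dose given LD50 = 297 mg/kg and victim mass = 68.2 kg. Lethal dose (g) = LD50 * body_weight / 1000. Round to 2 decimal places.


Lethal dose calculation:
Lethal dose = LD50 * body_weight / 1000
= 297 * 68.2 / 1000
= 20255.4 / 1000
= 20.26 g

20.26


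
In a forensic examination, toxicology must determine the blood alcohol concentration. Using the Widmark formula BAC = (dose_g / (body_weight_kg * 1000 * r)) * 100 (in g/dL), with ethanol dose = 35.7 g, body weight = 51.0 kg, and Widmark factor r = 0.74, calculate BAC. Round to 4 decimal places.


Applying the Widmark formula:
BAC = (dose_g / (body_wt * 1000 * r)) * 100
Denominator = 51.0 * 1000 * 0.74 = 37740
BAC = (35.7 / 37740) * 100
BAC = 0.0946 g/dL

0.0946


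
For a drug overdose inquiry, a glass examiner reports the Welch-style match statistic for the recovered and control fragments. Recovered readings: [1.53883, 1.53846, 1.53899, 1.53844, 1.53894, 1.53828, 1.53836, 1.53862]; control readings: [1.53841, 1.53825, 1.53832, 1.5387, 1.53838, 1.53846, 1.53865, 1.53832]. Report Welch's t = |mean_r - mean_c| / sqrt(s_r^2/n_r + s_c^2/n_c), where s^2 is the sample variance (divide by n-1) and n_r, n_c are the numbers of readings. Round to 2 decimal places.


Welch's t-criterion for glass RI comparison:
Recovered mean = sum / n_r = 12.30892 / 8 = 1.538615
Control mean = sum / n_c = 12.30749 / 8 = 1.5384362
Recovered sample variance s_r^2 = 7.49143e-08
Control sample variance s_c^2 = 2.59125e-08
Welch SE (unpooled) = sqrt(s_r^2/n_r + s_c^2/n_c) = sqrt(9.36429e-09 + 3.23906e-09) = sqrt(1.26033e-08) = 0.000112264
|mean_r - mean_c| = 0.00017875
t = 0.00017875 / 0.000112264 = 1.59

1.59


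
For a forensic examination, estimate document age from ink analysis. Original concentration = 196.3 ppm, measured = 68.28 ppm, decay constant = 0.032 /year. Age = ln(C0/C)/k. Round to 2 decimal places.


Document age estimation:
C0/C = 196.3 / 68.28 = 2.874927
ln(C0/C) = 1.056027
t = 1.056027 / 0.032 = 33.00 years

33.00


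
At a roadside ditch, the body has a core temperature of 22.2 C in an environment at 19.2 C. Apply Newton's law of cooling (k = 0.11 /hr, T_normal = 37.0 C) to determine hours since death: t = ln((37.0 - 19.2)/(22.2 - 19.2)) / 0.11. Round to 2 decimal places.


Using Newton's law of cooling:
t = ln((T_normal - T_ambient) / (T_body - T_ambient)) / k
T_normal - T_ambient = 17.8
T_body - T_ambient = 3.0
Ratio = 5.933333
ln(ratio) = 1.780586
t = 1.780586 / 0.11 = 16.19 hours

16.19


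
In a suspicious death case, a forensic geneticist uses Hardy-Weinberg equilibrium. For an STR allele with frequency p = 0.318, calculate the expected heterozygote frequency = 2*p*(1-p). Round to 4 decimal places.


Hardy-Weinberg heterozygote frequency:
q = 1 - p = 1 - 0.318 = 0.682
2pq = 2 * 0.318 * 0.682 = 0.4338

0.4338


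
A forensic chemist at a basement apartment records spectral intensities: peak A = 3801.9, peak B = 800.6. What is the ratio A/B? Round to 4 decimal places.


Spectral peak ratio:
Peak A = 3801.9 counts
Peak B = 800.6 counts
Ratio = 3801.9 / 800.6 = 4.7488

4.7488


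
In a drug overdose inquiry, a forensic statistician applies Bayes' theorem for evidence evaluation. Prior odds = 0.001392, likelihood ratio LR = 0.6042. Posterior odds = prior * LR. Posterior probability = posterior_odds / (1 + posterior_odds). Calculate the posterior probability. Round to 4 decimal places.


Bayesian evidence evaluation:
Posterior odds = prior_odds * LR = 0.001392 * 0.6042 = 0.0008410464
Posterior probability = posterior_odds / (1 + posterior_odds)
= 0.0008410464 / (1 + 0.0008410464)
= 0.0008410464 / 1.0008410464
= 0.0008

0.0008


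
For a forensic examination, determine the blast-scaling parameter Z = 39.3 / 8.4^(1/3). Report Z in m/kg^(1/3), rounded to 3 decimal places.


Scaled distance calculation:
W^(1/3) = 8.4^(1/3) = 2.032793
Z = R / W^(1/3) = 39.3 / 2.032793
Z = 19.333 m/kg^(1/3)

19.333


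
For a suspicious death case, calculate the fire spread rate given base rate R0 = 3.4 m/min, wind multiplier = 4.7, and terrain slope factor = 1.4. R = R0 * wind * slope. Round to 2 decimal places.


Fire spread rate calculation:
R = R0 * wind_factor * slope_factor
= 3.4 * 4.7 * 1.4
= 15.98 * 1.4
= 22.37 m/min

22.37


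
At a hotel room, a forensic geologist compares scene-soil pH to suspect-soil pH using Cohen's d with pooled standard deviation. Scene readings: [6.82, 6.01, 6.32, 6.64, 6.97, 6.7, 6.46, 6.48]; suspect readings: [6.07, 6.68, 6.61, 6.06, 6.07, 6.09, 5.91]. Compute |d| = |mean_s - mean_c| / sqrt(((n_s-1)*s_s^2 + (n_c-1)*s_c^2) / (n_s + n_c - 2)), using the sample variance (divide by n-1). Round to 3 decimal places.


Pooled-variance Cohen's d for soil pH comparison:
Scene mean = 52.4 / 8 = 6.55
Suspect mean = 43.49 / 7 = 6.212857
Scene sample variance s_s^2 = 0.091057
Suspect sample variance s_c^2 = 0.091157
Pooled variance = ((n_s-1)*s_s^2 + (n_c-1)*s_c^2) / (n_s + n_c - 2) = 0.091103
Pooled SD = sqrt(0.091103) = 0.301833
Mean difference = 0.337143
|d| = |0.337143| / 0.301833 = 1.117

1.117


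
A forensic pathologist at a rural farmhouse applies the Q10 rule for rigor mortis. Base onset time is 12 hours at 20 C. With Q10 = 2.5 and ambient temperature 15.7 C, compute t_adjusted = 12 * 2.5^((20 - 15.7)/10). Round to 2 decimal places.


Rigor mortis time adjustment:
Exponent = (T_ref - T_actual) / 10 = (20 - 15.7) / 10 = 0.43
Q10 factor = 2.5^0.43 = 1.48291
t_adjusted = 12 * 1.48291 = 17.79 hours

17.79


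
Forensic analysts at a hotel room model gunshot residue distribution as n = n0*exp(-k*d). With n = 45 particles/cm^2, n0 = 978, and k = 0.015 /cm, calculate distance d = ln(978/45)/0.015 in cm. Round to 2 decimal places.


GSR distance calculation:
n0/n = 978 / 45 = 21.733333
ln(n0/n) = 3.078847
d = 3.078847 / 0.015 = 205.26 cm

205.26


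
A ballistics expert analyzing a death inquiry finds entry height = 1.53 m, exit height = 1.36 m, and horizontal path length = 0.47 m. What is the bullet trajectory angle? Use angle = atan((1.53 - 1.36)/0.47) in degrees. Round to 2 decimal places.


Bullet trajectory angle:
Height difference = 1.53 - 1.36 = 0.17 m
angle = atan(0.17 / 0.47)
angle = atan(0.361702)
angle = 19.89 degrees

19.89


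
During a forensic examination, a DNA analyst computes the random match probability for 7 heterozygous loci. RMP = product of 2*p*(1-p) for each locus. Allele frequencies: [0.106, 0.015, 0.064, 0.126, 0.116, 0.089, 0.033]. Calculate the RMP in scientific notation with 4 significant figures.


Computing RMP for 7 loci:
Locus 1: 2 * 0.106 * 0.894 = 0.189528
Locus 2: 2 * 0.015 * 0.985 = 0.02955
Locus 3: 2 * 0.064 * 0.936 = 0.119808
Locus 4: 2 * 0.126 * 0.874 = 0.220248
Locus 5: 2 * 0.116 * 0.884 = 0.205088
Locus 6: 2 * 0.089 * 0.911 = 0.162158
Locus 7: 2 * 0.033 * 0.967 = 0.063822
RMP = 3.137e-07

3.137e-07


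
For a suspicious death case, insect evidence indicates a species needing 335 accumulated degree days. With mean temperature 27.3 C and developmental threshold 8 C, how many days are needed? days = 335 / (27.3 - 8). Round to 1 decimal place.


Insect development time:
Effective temperature = avg_temp - T_base = 27.3 - 8 = 19.3 C
Days = ADD / effective_temp = 335 / 19.3 = 17.4 days

17.4


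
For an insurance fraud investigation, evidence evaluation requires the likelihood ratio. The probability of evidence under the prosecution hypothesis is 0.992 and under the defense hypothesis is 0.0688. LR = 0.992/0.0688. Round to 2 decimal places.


Likelihood ratio calculation:
LR = P(E|Hp) / P(E|Hd)
LR = 0.992 / 0.0688
LR = 14.42

14.42


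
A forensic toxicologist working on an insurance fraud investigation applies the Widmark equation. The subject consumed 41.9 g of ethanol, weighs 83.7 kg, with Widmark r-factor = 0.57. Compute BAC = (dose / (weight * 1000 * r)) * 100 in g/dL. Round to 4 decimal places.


Applying the Widmark formula:
BAC = (dose_g / (body_wt * 1000 * r)) * 100
Denominator = 83.7 * 1000 * 0.57 = 47709
BAC = (41.9 / 47709) * 100
BAC = 0.0878 g/dL

0.0878


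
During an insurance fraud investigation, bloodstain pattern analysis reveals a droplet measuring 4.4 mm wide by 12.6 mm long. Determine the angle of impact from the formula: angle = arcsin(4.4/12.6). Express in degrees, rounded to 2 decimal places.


Blood spatter impact angle calculation:
width / length = 4.4 / 12.6 = 0.349206
angle = arcsin(0.349206)
angle = 20.44 degrees

20.44


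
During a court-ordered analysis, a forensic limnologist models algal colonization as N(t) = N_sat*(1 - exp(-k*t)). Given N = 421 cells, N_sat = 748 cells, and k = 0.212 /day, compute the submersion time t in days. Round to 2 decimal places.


PMSI from diatom colonization curve:
N / N_sat = 421 / 748 = 0.562834
1 - N/N_sat = 0.437166
ln(1 - N/N_sat) = -0.827442
t = -ln(1 - N/N_sat) / k = -(-0.827442) / 0.212 = 3.90 days

3.90


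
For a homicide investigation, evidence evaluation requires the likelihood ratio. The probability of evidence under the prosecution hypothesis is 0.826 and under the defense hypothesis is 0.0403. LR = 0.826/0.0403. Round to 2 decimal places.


Likelihood ratio calculation:
LR = P(E|Hp) / P(E|Hd)
LR = 0.826 / 0.0403
LR = 20.50

20.50


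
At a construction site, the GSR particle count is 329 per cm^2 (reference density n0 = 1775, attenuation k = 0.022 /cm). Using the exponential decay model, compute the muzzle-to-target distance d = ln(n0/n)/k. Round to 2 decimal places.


GSR distance calculation:
n0/n = 1775 / 329 = 5.395137
ln(n0/n) = 1.685498
d = 1.685498 / 0.022 = 76.61 cm

76.61


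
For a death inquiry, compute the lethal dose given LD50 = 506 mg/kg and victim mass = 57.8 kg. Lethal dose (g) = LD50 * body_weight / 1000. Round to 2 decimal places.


Lethal dose calculation:
Lethal dose = LD50 * body_weight / 1000
= 506 * 57.8 / 1000
= 29246.8 / 1000
= 29.25 g

29.25


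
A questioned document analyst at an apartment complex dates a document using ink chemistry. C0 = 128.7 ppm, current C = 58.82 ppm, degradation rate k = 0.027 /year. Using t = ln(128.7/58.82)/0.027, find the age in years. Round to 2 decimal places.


Document age estimation:
C0/C = 128.7 / 58.82 = 2.188031
ln(C0/C) = 0.783002
t = 0.783002 / 0.027 = 29.00 years

29.00


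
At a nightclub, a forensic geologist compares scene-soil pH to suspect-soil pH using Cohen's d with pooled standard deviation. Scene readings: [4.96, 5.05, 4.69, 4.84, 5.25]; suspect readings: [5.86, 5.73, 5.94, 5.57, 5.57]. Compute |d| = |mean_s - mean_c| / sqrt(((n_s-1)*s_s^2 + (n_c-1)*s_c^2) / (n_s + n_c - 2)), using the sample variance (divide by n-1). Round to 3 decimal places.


Pooled-variance Cohen's d for soil pH comparison:
Scene mean = 24.79 / 5 = 4.958
Suspect mean = 28.67 / 5 = 5.734
Scene sample variance s_s^2 = 0.04487
Suspect sample variance s_c^2 = 0.02803
Pooled variance = ((n_s-1)*s_s^2 + (n_c-1)*s_c^2) / (n_s + n_c - 2) = 0.03645
Pooled SD = sqrt(0.03645) = 0.190919
Mean difference = -0.776
|d| = |-0.776| / 0.190919 = 4.065

4.065


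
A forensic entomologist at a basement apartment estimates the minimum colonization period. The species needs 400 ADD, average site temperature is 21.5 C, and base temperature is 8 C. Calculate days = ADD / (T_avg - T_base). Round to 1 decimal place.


Insect development time:
Effective temperature = avg_temp - T_base = 21.5 - 8 = 13.5 C
Days = ADD / effective_temp = 400 / 13.5 = 29.6 days

29.6


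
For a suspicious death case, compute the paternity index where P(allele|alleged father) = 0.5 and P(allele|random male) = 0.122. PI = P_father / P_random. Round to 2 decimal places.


Paternity Index calculation:
PI = P(allele|father) / P(allele|random)
PI = 0.5 / 0.122
PI = 4.10

4.10


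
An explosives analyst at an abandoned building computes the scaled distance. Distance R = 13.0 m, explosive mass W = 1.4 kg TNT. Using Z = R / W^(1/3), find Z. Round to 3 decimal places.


Scaled distance calculation:
W^(1/3) = 1.4^(1/3) = 1.118689
Z = R / W^(1/3) = 13.0 / 1.118689
Z = 11.621 m/kg^(1/3)

11.621


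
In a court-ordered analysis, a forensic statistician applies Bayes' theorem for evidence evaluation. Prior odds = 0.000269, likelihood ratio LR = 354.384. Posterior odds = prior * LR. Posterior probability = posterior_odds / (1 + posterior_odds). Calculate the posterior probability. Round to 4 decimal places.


Bayesian evidence evaluation:
Posterior odds = prior_odds * LR = 0.000269 * 354.384 = 0.0953293
Posterior probability = posterior_odds / (1 + posterior_odds)
= 0.0953293 / (1 + 0.0953293)
= 0.0953293 / 1.0953293
= 0.0870

0.0870


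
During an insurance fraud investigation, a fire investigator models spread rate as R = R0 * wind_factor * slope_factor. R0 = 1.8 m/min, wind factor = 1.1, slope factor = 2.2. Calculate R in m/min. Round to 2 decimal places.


Fire spread rate calculation:
R = R0 * wind_factor * slope_factor
= 1.8 * 1.1 * 2.2
= 1.98 * 2.2
= 4.36 m/min

4.36


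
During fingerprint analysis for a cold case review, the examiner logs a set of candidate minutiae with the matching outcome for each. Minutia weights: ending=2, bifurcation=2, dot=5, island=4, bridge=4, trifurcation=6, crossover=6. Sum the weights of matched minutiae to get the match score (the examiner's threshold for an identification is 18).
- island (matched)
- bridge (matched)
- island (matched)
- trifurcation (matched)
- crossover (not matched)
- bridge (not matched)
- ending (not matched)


Weighted minutiae match score:
  island: matched, +4 (running total 4)
  bridge: matched, +4 (running total 8)
  island: matched, +4 (running total 12)
  trifurcation: matched, +6 (running total 18)
  crossover: not matched, +0
  bridge: not matched, +0
  ending: not matched, +0
Total score = 18
Threshold = 18; verdict = identification

18


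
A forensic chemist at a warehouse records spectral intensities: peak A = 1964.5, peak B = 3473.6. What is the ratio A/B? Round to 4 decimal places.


Spectral peak ratio:
Peak A = 1964.5 counts
Peak B = 3473.6 counts
Ratio = 1964.5 / 3473.6 = 0.5656

0.5656


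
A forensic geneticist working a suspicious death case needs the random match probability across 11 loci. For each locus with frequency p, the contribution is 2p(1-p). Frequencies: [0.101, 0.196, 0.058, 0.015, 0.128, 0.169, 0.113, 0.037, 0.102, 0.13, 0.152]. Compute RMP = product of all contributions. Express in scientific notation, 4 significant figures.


Computing RMP for 11 loci:
Locus 1: 2 * 0.101 * 0.899 = 0.181598
Locus 2: 2 * 0.196 * 0.804 = 0.315168
Locus 3: 2 * 0.058 * 0.942 = 0.109272
Locus 4: 2 * 0.015 * 0.985 = 0.02955
Locus 5: 2 * 0.128 * 0.872 = 0.223232
Locus 6: 2 * 0.169 * 0.831 = 0.280878
Locus 7: 2 * 0.113 * 0.887 = 0.200462
Locus 8: 2 * 0.037 * 0.963 = 0.071262
Locus 9: 2 * 0.102 * 0.898 = 0.183192
Locus 10: 2 * 0.13 * 0.87 = 0.2262
Locus 11: 2 * 0.152 * 0.848 = 0.257792
RMP = 1.768e-09

1.768e-09


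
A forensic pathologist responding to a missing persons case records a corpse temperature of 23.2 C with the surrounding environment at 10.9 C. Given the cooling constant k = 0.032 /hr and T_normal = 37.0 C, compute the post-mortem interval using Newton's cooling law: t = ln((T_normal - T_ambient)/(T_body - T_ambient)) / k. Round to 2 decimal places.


Using Newton's law of cooling:
t = ln((T_normal - T_ambient) / (T_body - T_ambient)) / k
T_normal - T_ambient = 26.1
T_body - T_ambient = 12.3
Ratio = 2.121951
ln(ratio) = 0.752336
t = 0.752336 / 0.032 = 23.51 hours

23.51


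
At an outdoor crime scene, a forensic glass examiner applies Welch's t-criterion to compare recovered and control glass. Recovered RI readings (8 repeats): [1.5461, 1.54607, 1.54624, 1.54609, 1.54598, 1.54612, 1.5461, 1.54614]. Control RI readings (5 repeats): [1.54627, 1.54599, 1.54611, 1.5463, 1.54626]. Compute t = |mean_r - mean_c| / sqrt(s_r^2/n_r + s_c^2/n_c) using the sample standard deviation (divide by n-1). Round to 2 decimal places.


Welch's t-criterion for glass RI comparison:
Recovered mean = sum / n_r = 12.36884 / 8 = 1.546105
Control mean = sum / n_c = 7.73093 / 5 = 1.546186
Recovered sample variance s_r^2 = 5.25714e-09
Control sample variance s_c^2 = 1.743e-08
Welch SE (unpooled) = sqrt(s_r^2/n_r + s_c^2/n_c) = sqrt(6.57143e-10 + 3.486e-09) = sqrt(4.14314e-09) = 6.43672e-05
|mean_r - mean_c| = 8.1e-05
t = 8.1e-05 / 6.43672e-05 = 1.26

1.26


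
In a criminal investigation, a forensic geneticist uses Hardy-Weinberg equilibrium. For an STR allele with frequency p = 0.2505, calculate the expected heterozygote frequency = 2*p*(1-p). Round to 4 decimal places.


Hardy-Weinberg heterozygote frequency:
q = 1 - p = 1 - 0.2505 = 0.7495
2pq = 2 * 0.2505 * 0.7495 = 0.3755

0.3755


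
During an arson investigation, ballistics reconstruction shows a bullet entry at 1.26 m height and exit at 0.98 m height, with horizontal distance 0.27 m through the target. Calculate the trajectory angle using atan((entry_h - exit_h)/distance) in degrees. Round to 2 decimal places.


Bullet trajectory angle:
Height difference = 1.26 - 0.98 = 0.28 m
angle = atan(0.28 / 0.27)
angle = atan(1.037037)
angle = 46.04 degrees

46.04


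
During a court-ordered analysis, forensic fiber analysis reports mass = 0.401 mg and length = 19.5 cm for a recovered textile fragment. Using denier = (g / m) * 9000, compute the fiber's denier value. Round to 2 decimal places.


Denier calculation:
Mass in grams = 0.401 mg / 1000 = 0.000401 g
Length in meters = 19.5 cm / 100 = 0.195 m
Linear density = mass / length = 0.000401 / 0.195 = 0.00205641 g/m
Denier = (g/m) * 9000 = 0.00205641 * 9000 = 18.51

18.51


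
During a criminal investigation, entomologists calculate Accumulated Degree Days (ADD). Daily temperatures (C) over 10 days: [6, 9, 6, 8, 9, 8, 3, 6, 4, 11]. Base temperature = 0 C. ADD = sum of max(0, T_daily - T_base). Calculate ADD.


Computing ADD day by day:
Day 1: max(0, 6 - 0) = 6
Day 2: max(0, 9 - 0) = 9
Day 3: max(0, 6 - 0) = 6
Day 4: max(0, 8 - 0) = 8
Day 5: max(0, 9 - 0) = 9
Day 6: max(0, 8 - 0) = 8
Day 7: max(0, 3 - 0) = 3
Day 8: max(0, 6 - 0) = 6
Day 9: max(0, 4 - 0) = 4
Day 10: max(0, 11 - 0) = 11
Total ADD = 70

70


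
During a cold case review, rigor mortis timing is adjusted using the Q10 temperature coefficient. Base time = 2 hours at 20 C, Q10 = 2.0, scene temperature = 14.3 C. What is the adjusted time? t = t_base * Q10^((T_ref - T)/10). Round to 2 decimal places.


Rigor mortis time adjustment:
Exponent = (T_ref - T_actual) / 10 = (20 - 14.3) / 10 = 0.57
Q10 factor = 2.0^0.57 = 1.48452
t_adjusted = 2 * 1.48452 = 2.97 hours

2.97


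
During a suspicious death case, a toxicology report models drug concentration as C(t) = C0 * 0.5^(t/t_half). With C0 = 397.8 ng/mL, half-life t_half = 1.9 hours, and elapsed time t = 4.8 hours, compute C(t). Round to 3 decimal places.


Drug concentration decay:
Number of half-lives = t / t_half = 4.8 / 1.9 = 2.526316
Decay factor = 0.5^2.526316 = 0.17358137
C(t) = 397.8 * 0.17358137 = 69.051 ng/mL

69.051


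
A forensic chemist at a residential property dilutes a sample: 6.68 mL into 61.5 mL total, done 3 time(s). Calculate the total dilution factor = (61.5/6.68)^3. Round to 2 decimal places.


Dilution factor calculation:
Single dilution = V_total / V_sample = 61.5 / 6.68 ≈ 9.206587
Number of dilutions = 3
Total DF = (61.5 / 6.68)^3 (full precision, rounded at the end) = 780.36

780.36


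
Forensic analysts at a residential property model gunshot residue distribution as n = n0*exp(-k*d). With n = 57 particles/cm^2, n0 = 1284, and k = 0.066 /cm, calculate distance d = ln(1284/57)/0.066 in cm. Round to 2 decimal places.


GSR distance calculation:
n0/n = 1284 / 57 = 22.526316
ln(n0/n) = 3.114684
d = 3.114684 / 0.066 = 47.19 cm

47.19


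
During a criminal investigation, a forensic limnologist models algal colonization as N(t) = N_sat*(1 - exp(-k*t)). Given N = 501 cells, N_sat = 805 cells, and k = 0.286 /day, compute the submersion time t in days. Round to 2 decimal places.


PMSI from diatom colonization curve:
N / N_sat = 501 / 805 = 0.62236
1 - N/N_sat = 0.37764
ln(1 - N/N_sat) = -0.973814
t = -ln(1 - N/N_sat) / k = -(-0.973814) / 0.286 = 3.40 days

3.40


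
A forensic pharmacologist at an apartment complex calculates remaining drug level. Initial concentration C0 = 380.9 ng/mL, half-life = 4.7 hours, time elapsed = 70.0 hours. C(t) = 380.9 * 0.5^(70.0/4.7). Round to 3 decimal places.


Drug concentration decay:
Number of half-lives = t / t_half = 70.0 / 4.7 = 14.893617
Decay factor = 0.5^14.893617 = 0.00003285
C(t) = 380.9 * 0.00003285 = 0.013 ng/mL

0.013


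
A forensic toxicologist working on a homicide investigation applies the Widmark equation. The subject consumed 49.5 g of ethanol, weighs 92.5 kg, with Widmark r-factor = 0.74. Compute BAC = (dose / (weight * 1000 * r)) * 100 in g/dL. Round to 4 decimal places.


Applying the Widmark formula:
BAC = (dose_g / (body_wt * 1000 * r)) * 100
Denominator = 92.5 * 1000 * 0.74 = 68450
BAC = (49.5 / 68450) * 100
BAC = 0.0723 g/dL

0.0723


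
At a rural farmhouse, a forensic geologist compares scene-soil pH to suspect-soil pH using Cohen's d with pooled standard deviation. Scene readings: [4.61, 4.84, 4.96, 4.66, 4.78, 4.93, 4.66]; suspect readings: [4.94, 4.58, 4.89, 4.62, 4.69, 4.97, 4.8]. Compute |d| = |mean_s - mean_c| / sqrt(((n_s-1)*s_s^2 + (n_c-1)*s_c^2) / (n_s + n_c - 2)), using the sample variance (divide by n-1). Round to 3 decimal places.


Pooled-variance Cohen's d for soil pH comparison:
Scene mean = 33.44 / 7 = 4.777143
Suspect mean = 33.49 / 7 = 4.784286
Scene sample variance s_s^2 = 0.019357
Suspect sample variance s_c^2 = 0.024629
Pooled variance = ((n_s-1)*s_s^2 + (n_c-1)*s_c^2) / (n_s + n_c - 2) = 0.021993
Pooled SD = sqrt(0.021993) = 0.1483
Mean difference = -0.007143
|d| = |-0.007143| / 0.1483 = 0.048

0.048


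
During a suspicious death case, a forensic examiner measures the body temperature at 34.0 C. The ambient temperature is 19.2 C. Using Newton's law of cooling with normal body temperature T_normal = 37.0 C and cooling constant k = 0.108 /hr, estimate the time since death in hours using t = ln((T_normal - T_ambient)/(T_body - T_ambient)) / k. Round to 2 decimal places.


Using Newton's law of cooling:
t = ln((T_normal - T_ambient) / (T_body - T_ambient)) / k
T_normal - T_ambient = 17.8
T_body - T_ambient = 14.8
Ratio = 1.202703
ln(ratio) = 0.184572
t = 0.184572 / 0.108 = 1.71 hours

1.71


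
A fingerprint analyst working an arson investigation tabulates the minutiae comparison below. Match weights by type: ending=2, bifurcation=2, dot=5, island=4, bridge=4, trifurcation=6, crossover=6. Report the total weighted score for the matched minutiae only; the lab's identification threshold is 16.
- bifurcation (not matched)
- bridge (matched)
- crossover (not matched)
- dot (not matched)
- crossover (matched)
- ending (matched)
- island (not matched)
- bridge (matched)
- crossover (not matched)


Weighted minutiae match score:
  bifurcation: not matched, +0
  bridge: matched, +4 (running total 4)
  crossover: not matched, +0
  dot: not matched, +0
  crossover: matched, +6 (running total 10)
  ending: matched, +2 (running total 12)
  island: not matched, +0
  bridge: matched, +4 (running total 16)
  crossover: not matched, +0
Total score = 16
Threshold = 16; verdict = identification

16


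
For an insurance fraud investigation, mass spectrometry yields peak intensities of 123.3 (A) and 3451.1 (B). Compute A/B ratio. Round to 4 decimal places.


Spectral peak ratio:
Peak A = 123.3 counts
Peak B = 3451.1 counts
Ratio = 123.3 / 3451.1 = 0.0357

0.0357


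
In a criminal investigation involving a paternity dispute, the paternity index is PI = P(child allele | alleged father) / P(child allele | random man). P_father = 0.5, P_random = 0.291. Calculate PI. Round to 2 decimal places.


Paternity Index calculation:
PI = P(allele|father) / P(allele|random)
PI = 0.5 / 0.291
PI = 1.72

1.72


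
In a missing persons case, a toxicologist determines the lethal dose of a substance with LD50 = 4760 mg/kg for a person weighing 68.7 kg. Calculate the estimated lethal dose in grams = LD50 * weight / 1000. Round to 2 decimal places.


Lethal dose calculation:
Lethal dose = LD50 * body_weight / 1000
= 4760 * 68.7 / 1000
= 327012 / 1000
= 327.01 g

327.01


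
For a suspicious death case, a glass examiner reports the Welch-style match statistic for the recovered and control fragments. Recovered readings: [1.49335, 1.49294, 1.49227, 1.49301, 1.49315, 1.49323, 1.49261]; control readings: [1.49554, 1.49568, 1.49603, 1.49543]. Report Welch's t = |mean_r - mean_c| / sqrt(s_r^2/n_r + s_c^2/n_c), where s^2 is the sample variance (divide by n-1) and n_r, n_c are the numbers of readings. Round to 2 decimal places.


Welch's t-criterion for glass RI comparison:
Recovered mean = sum / n_r = 10.45056 / 7 = 1.4929371
Control mean = sum / n_c = 5.98268 / 4 = 1.49567
Recovered sample variance s_r^2 = 1.43157e-07
Control sample variance s_c^2 = 6.80667e-08
Welch SE (unpooled) = sqrt(s_r^2/n_r + s_c^2/n_c) = sqrt(2.0451e-08 + 1.70167e-08) = sqrt(3.74677e-08) = 0.000193566
|mean_r - mean_c| = 0.00273286
t = 0.00273286 / 0.000193566 = 14.12

14.12


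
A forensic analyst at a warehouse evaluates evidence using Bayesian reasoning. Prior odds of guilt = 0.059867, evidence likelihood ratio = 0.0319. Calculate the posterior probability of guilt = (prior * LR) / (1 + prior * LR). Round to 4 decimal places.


Bayesian evidence evaluation:
Posterior odds = prior_odds * LR = 0.059867 * 0.0319 = 0.001909757
Posterior probability = posterior_odds / (1 + posterior_odds)
= 0.001909757 / (1 + 0.001909757)
= 0.001909757 / 1.001909757
= 0.0019

0.0019


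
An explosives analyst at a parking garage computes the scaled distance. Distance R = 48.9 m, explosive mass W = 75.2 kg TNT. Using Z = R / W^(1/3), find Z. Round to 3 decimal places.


Scaled distance calculation:
W^(1/3) = 75.2^(1/3) = 4.220909
Z = R / W^(1/3) = 48.9 / 4.220909
Z = 11.585 m/kg^(1/3)

11.585


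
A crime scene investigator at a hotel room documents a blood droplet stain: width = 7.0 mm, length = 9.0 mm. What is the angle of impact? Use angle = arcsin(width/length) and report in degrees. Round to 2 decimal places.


Blood spatter impact angle calculation:
width / length = 7.0 / 9.0 = 0.777778
angle = arcsin(0.777778)
angle = 51.06 degrees

51.06


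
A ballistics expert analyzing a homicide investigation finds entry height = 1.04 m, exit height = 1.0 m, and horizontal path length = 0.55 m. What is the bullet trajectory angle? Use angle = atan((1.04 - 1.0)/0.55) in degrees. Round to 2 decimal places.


Bullet trajectory angle:
Height difference = 1.04 - 1.0 = 0.04 m
angle = atan(0.04 / 0.55)
angle = atan(0.072727)
angle = 4.16 degrees

4.16


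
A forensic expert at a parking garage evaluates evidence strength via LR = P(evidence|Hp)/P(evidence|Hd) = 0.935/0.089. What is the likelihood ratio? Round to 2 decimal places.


Likelihood ratio calculation:
LR = P(E|Hp) / P(E|Hd)
LR = 0.935 / 0.089
LR = 10.51

10.51


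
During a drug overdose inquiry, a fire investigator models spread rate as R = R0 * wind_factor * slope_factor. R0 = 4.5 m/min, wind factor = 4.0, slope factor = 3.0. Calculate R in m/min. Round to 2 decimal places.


Fire spread rate calculation:
R = R0 * wind_factor * slope_factor
= 4.5 * 4.0 * 3.0
= 18 * 3.0
= 54.00 m/min

54.00


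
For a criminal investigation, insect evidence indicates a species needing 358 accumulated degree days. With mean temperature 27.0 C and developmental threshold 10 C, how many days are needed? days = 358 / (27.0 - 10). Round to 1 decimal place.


Insect development time:
Effective temperature = avg_temp - T_base = 27.0 - 10 = 17.0 C
Days = ADD / effective_temp = 358 / 17.0 = 21.1 days

21.1


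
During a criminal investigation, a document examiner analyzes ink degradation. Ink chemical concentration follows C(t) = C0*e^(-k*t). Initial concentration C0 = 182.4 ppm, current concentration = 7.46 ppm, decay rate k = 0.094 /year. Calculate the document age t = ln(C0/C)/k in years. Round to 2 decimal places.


Document age estimation:
C0/C = 182.4 / 7.46 = 24.450402
ln(C0/C) = 3.196647
t = 3.196647 / 0.094 = 34.01 years

34.01


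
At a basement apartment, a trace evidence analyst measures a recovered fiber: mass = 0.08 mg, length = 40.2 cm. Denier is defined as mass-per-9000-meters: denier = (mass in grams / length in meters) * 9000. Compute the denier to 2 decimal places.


Denier calculation:
Mass in grams = 0.08 mg / 1000 = 0.00008 g
Length in meters = 40.2 cm / 100 = 0.402 m
Linear density = mass / length = 0.00008 / 0.402 = 0.000199 g/m
Denier = (g/m) * 9000 = 0.000199 * 9000 = 1.79

1.79


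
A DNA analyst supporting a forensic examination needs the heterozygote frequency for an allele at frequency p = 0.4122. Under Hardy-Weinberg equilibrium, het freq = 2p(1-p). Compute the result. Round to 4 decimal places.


Hardy-Weinberg heterozygote frequency:
q = 1 - p = 1 - 0.4122 = 0.5878
2pq = 2 * 0.4122 * 0.5878 = 0.4846

0.4846


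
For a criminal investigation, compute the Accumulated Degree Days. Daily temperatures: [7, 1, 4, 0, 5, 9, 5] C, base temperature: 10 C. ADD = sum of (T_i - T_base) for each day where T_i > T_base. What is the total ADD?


Computing ADD day by day:
Day 1: max(0, 7 - 10) = 0
Day 2: max(0, 1 - 10) = 0
Day 3: max(0, 4 - 10) = 0
Day 4: max(0, 0 - 10) = 0
Day 5: max(0, 5 - 10) = 0
Day 6: max(0, 9 - 10) = 0
Day 7: max(0, 5 - 10) = 0
Total ADD = 0

0


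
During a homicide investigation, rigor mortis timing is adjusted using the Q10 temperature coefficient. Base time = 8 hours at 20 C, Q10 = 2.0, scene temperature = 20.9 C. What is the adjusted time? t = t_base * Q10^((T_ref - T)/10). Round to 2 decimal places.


Rigor mortis time adjustment:
Exponent = (T_ref - T_actual) / 10 = (20 - 20.9) / 10 = -0.09
Q10 factor = 2.0^-0.09 = 0.93952
t_adjusted = 8 * 0.93952 = 7.52 hours

7.52


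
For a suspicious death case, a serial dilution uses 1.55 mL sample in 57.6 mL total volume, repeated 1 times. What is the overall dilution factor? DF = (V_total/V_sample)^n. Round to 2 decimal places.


Dilution factor calculation:
Single dilution = V_total / V_sample = 57.6 / 1.55 ≈ 37.16129
Number of dilutions = 1
Total DF = (57.6 / 1.55)^1 (full precision, rounded at the end) = 37.16

37.16


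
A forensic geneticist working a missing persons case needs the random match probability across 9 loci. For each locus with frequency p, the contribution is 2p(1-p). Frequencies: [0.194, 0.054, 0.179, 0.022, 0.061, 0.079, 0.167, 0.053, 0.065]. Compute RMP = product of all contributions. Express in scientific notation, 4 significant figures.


Computing RMP for 9 loci:
Locus 1: 2 * 0.194 * 0.806 = 0.312728
Locus 2: 2 * 0.054 * 0.946 = 0.102168
Locus 3: 2 * 0.179 * 0.821 = 0.293918
Locus 4: 2 * 0.022 * 0.978 = 0.043032
Locus 5: 2 * 0.061 * 0.939 = 0.114558
Locus 6: 2 * 0.079 * 0.921 = 0.145518
Locus 7: 2 * 0.167 * 0.833 = 0.278222
Locus 8: 2 * 0.053 * 0.947 = 0.100382
Locus 9: 2 * 0.065 * 0.935 = 0.12155
RMP = 2.287e-08

2.287e-08
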